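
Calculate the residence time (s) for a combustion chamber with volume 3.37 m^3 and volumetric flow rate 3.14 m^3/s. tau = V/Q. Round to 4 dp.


tau = V / Q_flow
tau = 3.37 / 3.14 = 1.0732 s


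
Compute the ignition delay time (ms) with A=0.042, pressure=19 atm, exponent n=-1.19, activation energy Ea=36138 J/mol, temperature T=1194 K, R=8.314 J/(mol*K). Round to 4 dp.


tau = A * P^n * exp(Ea/(R*T))
P^n = 19^(-1.19) = 0.03008037
Ea/(R*T) = 36138/(8.314*1194) = 3.640406
exp(Ea/(R*T)) = 38.107288
tau = 0.042 * 0.03008037 * 38.107288 = 0.0481 ms


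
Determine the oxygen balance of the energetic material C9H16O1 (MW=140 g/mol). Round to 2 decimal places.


OB = -1600 * (2C + H/2 - O) / MW
Inner = 2*9 + 16/2 - 1 = 25.00
OB = -1600 * 25.00 / 140 = -285.71%


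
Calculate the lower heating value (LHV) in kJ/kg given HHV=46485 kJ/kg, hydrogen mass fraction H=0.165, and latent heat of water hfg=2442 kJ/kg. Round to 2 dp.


LHV = HHV - hfg * 9 * H
Water correction = 2442 * 9 * 0.165 = 3626.370 kJ/kg
LHV = 46485 - 3626.370 = 42858.63 kJ/kg


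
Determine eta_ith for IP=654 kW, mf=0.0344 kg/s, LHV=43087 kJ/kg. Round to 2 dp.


eta_ith = (IP / (mf * LHV)) * 100
Denominator = 0.0344 * 43087 = 1482.1928 kW
eta_ith = (654 / 1482.1928) * 100 = 44.12%


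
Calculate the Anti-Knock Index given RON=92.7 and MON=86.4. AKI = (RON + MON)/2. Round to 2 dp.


AKI = (RON + MON) / 2
AKI = (92.7 + 86.4) / 2
AKI = 179.1 / 2 = 89.55


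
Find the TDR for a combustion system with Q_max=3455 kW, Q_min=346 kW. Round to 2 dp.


TDR = Q_max / Q_min
TDR = 3455 / 346 = 9.99


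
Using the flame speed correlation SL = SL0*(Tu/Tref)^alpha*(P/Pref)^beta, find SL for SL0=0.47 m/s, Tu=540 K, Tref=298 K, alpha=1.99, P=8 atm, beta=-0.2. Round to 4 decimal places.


SL = SL0 * (Tu/Tref)^alpha * (P/Pref)^beta
T ratio = 540/298 = 1.81208054
(T ratio)^alpha = 1.81208054^1.99 = 3.264173
(P/Pref)^beta = 8^(-0.2) = 0.659754
SL = 0.47 * 3.264173 * 0.659754 = 1.0122 m/s


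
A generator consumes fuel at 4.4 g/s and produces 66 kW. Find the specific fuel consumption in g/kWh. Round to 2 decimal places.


SFC = (mf / BP) * 3600
Rate = 4.4 / 66 = 0.066667 g/(s*kW)
SFC = 0.066667 * 3600 = 240.00 g/kWh


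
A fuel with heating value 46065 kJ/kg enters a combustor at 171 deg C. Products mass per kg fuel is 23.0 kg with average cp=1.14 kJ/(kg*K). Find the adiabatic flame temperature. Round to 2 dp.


T_ad = T_in + Hc / (m_p * cp)
Denominator = 23.0 * 1.14 = 26.2200
Temperature rise = 46065 / 26.2200 = 1756.86 K
T_ad = 171 + 1756.86 = 1927.86 deg C


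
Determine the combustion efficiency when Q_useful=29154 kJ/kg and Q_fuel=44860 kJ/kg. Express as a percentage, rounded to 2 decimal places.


Efficiency = (Q_useful / Q_fuel) * 100
Efficiency = (29154 / 44860) * 100
Efficiency = 0.6499 * 100 = 64.99%


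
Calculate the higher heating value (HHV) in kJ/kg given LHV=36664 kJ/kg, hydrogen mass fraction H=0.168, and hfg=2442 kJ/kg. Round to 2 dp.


HHV = LHV + hfg * 9 * H
Water addition = 2442 * 9 * 0.168 = 3692.304 kJ/kg
HHV = 36664 + 3692.304 = 40356.30 kJ/kg


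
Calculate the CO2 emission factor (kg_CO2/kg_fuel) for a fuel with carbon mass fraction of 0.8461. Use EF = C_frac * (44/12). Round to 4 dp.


EF = C_frac * (M_CO2 / M_C)
EF = 0.8461 * (44/12)
EF = 0.8461 * 3.666667 = 3.1024 kg_CO2/kg_fuel


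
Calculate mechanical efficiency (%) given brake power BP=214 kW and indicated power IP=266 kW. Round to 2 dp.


eta_mech = (BP / IP) * 100
Ratio = 214 / 266 = 0.8045
eta_mech = 0.8045 * 100 = 80.45%


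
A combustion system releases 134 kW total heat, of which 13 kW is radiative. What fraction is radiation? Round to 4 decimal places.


f_rad = Q_rad / Q_total
f_rad = 13 / 134 = 0.0970


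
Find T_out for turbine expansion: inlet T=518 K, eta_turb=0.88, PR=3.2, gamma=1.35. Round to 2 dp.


T_out = T_in * (1 - eta * (1 - PR^(-(gamma-1)/gamma)))
Exponent = -(1.35-1)/1.35 = -0.25925926
PR^exp = 3.2^(-0.25925926) = 0.73966521
Factor = 1 - 0.88*(1 - 0.73966521) = 0.77090538
T_out = 518 * 0.77090538 = 399.33 K


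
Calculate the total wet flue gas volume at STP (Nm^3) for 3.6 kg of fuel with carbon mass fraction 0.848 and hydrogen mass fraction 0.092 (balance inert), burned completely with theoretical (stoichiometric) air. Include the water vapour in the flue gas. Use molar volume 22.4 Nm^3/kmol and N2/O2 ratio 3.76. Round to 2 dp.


Per kg fuel: CO2 = (C/12 kmol)*22.4 = (0.848/12)*22.4 = 1.58293 Nm^3
Per kg fuel: H2O = (H/2 kmol)*22.4 = (0.092/2)*22.4 = 1.03040 Nm^3
O2 needed per kg fuel = C/12 + H/4 = 0.848/12 + 0.092/4 = 0.09366667 kmol
Per kg fuel: N2 = O2*3.76*22.4 = 0.09366667*3.76*22.4 = 7.88898 Nm^3
Total per kg = 1.58293 + 1.03040 + 7.88898 = 10.50231 Nm^3
Total = 10.50231 * 3.6 = 37.81 Nm^3


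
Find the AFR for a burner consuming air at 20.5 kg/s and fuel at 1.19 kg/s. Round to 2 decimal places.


AFR = m_air / m_fuel
AFR = 20.5 / 1.19 = 17.23


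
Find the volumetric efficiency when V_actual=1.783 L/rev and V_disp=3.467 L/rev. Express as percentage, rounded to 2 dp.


eta_v = (V_actual / V_disp) * 100
Ratio = 1.783 / 3.467 = 0.5143
eta_v = 0.5143 * 100 = 51.43%


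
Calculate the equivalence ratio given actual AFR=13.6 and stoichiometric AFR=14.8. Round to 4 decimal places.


phi = AFR_stoich / AFR_actual
phi = 14.8 / 13.6 = 1.0882


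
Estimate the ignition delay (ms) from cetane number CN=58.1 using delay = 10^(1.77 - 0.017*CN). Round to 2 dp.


delay = 10^(1.77 - 0.017*CN)
Exponent = 1.77 - 0.017*58.1 = 0.7823
delay = 10^0.7823 = 6.06 ms


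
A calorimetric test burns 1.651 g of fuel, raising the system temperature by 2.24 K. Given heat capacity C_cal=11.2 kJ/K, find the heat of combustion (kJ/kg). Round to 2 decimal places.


Hc = C_cal * delta_T / m_fuel
Q_released = 11.2 * 2.24 = 25.0880 kJ
m_fuel = 1.651 g = 1.651/1000 kg = 0.001651 kg
Hc = 25.0880 / 0.001651 = 15195.64 kJ/kg


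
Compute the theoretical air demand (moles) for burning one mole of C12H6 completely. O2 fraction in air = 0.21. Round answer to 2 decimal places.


Balanced combustion: C12H6 + 13.5 O2 -> 12 CO2 + 3 H2O
O2 needed = C + H/4 = 12 + 6/4 = 13.50 moles
Air moles = O2 / 0.21 = 13.50 / 0.21 = 64.29 moles air


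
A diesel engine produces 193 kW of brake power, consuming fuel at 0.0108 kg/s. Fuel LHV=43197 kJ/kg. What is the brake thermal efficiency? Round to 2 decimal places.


eta_BTE = (BP / (mf * LHV)) * 100
Denominator = 0.0108 * 43197 = 466.5276 kW
eta_BTE = (193 / 466.5276) * 100 = 41.37%


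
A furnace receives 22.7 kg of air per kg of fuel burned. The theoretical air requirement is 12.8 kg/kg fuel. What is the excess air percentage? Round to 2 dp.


Excess air = actual - stoichiometric = 22.7 - 12.8 = 9.90 kg/kg fuel
Excess air % = (excess / stoich) * 100 = (9.90 / 12.8) * 100 = 77.34%


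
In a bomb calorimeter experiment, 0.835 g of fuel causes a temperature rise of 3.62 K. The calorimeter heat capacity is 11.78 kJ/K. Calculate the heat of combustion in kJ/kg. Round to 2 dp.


Hc = C_cal * delta_T / m_fuel
Q_released = 11.78 * 3.62 = 42.6436 kJ
m_fuel = 0.835 g = 0.835/1000 kg = 0.000835 kg
Hc = 42.6436 / 0.000835 = 51070.18 kJ/kg


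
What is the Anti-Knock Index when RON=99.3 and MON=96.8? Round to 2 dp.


AKI = (RON + MON) / 2
AKI = (99.3 + 96.8) / 2
AKI = 196.1 / 2 = 98.05


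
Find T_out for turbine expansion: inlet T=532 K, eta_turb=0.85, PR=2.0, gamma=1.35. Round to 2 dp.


T_out = T_in * (1 - eta * (1 - PR^(-(gamma-1)/gamma)))
Exponent = -(1.35-1)/1.35 = -0.25925926
PR^exp = 2.0^(-0.25925926) = 0.83551680
Factor = 1 - 0.85*(1 - 0.83551680) = 0.86018928
T_out = 532 * 0.86018928 = 457.62 K


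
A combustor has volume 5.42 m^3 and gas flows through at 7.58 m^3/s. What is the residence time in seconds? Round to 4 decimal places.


tau = V / Q_flow
tau = 5.42 / 7.58 = 0.7150 s


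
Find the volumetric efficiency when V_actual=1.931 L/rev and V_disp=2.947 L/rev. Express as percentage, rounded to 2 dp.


eta_v = (V_actual / V_disp) * 100
Ratio = 1.931 / 2.947 = 0.6552
eta_v = 0.6552 * 100 = 65.52%


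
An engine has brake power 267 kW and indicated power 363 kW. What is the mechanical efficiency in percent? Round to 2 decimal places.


eta_mech = (BP / IP) * 100
Ratio = 267 / 363 = 0.7355
eta_mech = 0.7355 * 100 = 73.55%


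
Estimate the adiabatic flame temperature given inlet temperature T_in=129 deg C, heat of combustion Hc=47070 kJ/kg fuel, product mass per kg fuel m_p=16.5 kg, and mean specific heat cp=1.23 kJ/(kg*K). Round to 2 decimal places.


T_ad = T_in + Hc / (m_p * cp)
Denominator = 16.5 * 1.23 = 20.2950
Temperature rise = 47070 / 20.2950 = 2319.29 K
T_ad = 129 + 2319.29 = 2448.29 deg C


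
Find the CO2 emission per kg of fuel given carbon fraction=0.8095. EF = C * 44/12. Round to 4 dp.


EF = C_frac * (M_CO2 / M_C)
EF = 0.8095 * (44/12)
EF = 0.8095 * 3.666667 = 2.9682 kg_CO2/kg_fuel


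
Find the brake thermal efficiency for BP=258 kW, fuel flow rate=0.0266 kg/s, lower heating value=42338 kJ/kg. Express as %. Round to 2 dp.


eta_BTE = (BP / (mf * LHV)) * 100
Denominator = 0.0266 * 42338 = 1126.1908 kW
eta_BTE = (258 / 1126.1908) * 100 = 22.91%


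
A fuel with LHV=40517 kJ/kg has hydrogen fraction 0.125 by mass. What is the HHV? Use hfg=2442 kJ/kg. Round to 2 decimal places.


HHV = LHV + hfg * 9 * H
Water addition = 2442 * 9 * 0.125 = 2747.250 kJ/kg
HHV = 40517 + 2747.250 = 43264.25 kJ/kg


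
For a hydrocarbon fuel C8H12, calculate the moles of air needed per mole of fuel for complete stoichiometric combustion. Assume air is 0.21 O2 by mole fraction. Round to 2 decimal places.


Balanced combustion: C8H12 + 11 O2 -> 8 CO2 + 6 H2O
O2 needed = C + H/4 = 8 + 12/4 = 11.00 moles
Air moles = O2 / 0.21 = 11.00 / 0.21 = 52.38 moles air


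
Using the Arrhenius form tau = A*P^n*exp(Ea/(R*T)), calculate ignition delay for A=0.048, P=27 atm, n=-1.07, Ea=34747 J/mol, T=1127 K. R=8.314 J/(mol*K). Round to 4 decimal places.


tau = A * P^n * exp(Ea/(R*T))
P^n = 27^(-1.07) = 0.02940633
Ea/(R*T) = 34747/(8.314*1127) = 3.708373
exp(Ea/(R*T)) = 40.787380
tau = 0.048 * 0.02940633 * 40.787380 = 0.0576 ms


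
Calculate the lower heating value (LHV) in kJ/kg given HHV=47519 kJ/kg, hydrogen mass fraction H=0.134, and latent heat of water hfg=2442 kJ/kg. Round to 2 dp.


LHV = HHV - hfg * 9 * H
Water correction = 2442 * 9 * 0.134 = 2945.052 kJ/kg
LHV = 47519 - 2945.052 = 44573.95 kJ/kg


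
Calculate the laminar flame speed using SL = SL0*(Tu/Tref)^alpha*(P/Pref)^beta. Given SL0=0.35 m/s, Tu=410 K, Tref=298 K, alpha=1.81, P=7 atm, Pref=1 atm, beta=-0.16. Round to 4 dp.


SL = SL0 * (Tu/Tref)^alpha * (P/Pref)^beta
T ratio = 410/298 = 1.37583893
(T ratio)^alpha = 1.37583893^1.81 = 1.781588
(P/Pref)^beta = 7^(-0.16) = 0.732461
SL = 0.35 * 1.781588 * 0.732461 = 0.4567 m/s


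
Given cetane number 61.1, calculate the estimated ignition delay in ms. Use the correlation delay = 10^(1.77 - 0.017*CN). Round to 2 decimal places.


delay = 10^(1.77 - 0.017*CN)
Exponent = 1.77 - 0.017*61.1 = 0.7313
delay = 10^0.7313 = 5.39 ms


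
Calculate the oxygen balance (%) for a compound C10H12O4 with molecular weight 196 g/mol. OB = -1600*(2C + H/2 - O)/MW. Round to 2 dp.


OB = -1600 * (2C + H/2 - O) / MW
Inner = 2*10 + 12/2 - 4 = 22.00
OB = -1600 * 22.00 / 196 = -179.59%


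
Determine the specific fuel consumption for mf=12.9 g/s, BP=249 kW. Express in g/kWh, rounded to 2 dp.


SFC = (mf / BP) * 3600
Rate = 12.9 / 249 = 0.051807 g/(s*kW)
SFC = 0.051807 * 3600 = 186.51 g/kWh


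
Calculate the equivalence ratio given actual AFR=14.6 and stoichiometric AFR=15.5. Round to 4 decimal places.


phi = AFR_stoich / AFR_actual
phi = 15.5 / 14.6 = 1.0616


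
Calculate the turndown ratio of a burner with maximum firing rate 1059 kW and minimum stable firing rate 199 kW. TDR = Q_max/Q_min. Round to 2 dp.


TDR = Q_max / Q_min
TDR = 1059 / 199 = 5.32


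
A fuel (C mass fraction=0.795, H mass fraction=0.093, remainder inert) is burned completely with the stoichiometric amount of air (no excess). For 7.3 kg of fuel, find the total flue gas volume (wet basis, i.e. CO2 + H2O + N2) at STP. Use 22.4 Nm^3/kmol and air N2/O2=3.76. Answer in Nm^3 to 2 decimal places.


Per kg fuel: CO2 = (C/12 kmol)*22.4 = (0.795/12)*22.4 = 1.48400 Nm^3
Per kg fuel: H2O = (H/2 kmol)*22.4 = (0.093/2)*22.4 = 1.04160 Nm^3
O2 needed per kg fuel = C/12 + H/4 = 0.795/12 + 0.093/4 = 0.08950000 kmol
Per kg fuel: N2 = O2*3.76*22.4 = 0.08950000*3.76*22.4 = 7.53805 Nm^3
Total per kg = 1.48400 + 1.04160 + 7.53805 = 10.06365 Nm^3
Total = 10.06365 * 7.3 = 73.46 Nm^3


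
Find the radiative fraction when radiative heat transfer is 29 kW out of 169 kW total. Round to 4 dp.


f_rad = Q_rad / Q_total
f_rad = 29 / 169 = 0.1716


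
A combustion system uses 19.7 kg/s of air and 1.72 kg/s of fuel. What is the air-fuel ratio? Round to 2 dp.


AFR = m_air / m_fuel
AFR = 19.7 / 1.72 = 11.45


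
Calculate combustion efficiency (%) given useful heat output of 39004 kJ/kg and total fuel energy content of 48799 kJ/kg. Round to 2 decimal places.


Efficiency = (Q_useful / Q_fuel) * 100
Efficiency = (39004 / 48799) * 100
Efficiency = 0.7993 * 100 = 79.93%


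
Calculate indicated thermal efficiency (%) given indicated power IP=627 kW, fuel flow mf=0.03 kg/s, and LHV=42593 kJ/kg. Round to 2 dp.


eta_ith = (IP / (mf * LHV)) * 100
Denominator = 0.03 * 42593 = 1277.7900 kW
eta_ith = (627 / 1277.7900) * 100 = 49.07%


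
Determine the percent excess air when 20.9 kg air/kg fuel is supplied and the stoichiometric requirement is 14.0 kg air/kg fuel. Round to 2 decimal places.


Excess air = actual - stoichiometric = 20.9 - 14.0 = 6.90 kg/kg fuel
Excess air % = (excess / stoich) * 100 = (6.90 / 14.0) * 100 = 49.29%


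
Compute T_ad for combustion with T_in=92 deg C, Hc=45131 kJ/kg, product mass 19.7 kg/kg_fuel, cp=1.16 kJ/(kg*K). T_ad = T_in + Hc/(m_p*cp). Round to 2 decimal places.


T_ad = T_in + Hc / (m_p * cp)
Denominator = 19.7 * 1.16 = 22.8520
Temperature rise = 45131 / 22.8520 = 1974.93 K
T_ad = 92 + 1974.93 = 2066.93 deg C


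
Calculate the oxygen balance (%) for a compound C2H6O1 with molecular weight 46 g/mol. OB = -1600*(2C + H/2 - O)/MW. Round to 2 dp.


OB = -1600 * (2C + H/2 - O) / MW
Inner = 2*2 + 6/2 - 1 = 6.00
OB = -1600 * 6.00 / 46 = -208.70%


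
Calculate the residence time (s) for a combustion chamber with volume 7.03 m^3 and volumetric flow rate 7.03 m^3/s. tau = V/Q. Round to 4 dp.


tau = V / Q_flow
tau = 7.03 / 7.03 = 1.0000 s


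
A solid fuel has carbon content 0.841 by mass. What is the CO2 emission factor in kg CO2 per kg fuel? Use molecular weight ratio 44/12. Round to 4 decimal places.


EF = C_frac * (M_CO2 / M_C)
EF = 0.841 * (44/12)
EF = 0.841 * 3.666667 = 3.0837 kg_CO2/kg_fuel


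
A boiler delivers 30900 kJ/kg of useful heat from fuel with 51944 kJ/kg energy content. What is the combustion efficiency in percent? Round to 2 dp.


Efficiency = (Q_useful / Q_fuel) * 100
Efficiency = (30900 / 51944) * 100
Efficiency = 0.5949 * 100 = 59.49%


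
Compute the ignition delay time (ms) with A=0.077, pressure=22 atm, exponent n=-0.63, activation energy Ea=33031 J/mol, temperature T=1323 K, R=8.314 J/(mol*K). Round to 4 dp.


tau = A * P^n * exp(Ea/(R*T))
P^n = 22^(-0.63) = 0.14265064
Ea/(R*T) = 33031/(8.314*1323) = 3.002976
exp(Ea/(R*T)) = 20.145400
tau = 0.077 * 0.14265064 * 20.145400 = 0.2213 ms


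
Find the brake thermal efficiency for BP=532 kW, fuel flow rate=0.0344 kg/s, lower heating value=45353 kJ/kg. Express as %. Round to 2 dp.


eta_BTE = (BP / (mf * LHV)) * 100
Denominator = 0.0344 * 45353 = 1560.1432 kW
eta_BTE = (532 / 1560.1432) * 100 = 34.10%


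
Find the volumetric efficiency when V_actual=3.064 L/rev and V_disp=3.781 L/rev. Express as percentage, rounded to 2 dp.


eta_v = (V_actual / V_disp) * 100
Ratio = 3.064 / 3.781 = 0.8104
eta_v = 0.8104 * 100 = 81.04%


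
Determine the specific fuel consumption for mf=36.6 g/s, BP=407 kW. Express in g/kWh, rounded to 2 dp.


SFC = (mf / BP) * 3600
Rate = 36.6 / 407 = 0.089926 g/(s*kW)
SFC = 0.089926 * 3600 = 323.73 g/kWh


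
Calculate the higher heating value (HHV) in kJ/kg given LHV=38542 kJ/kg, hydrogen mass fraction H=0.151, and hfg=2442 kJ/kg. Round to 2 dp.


HHV = LHV + hfg * 9 * H
Water addition = 2442 * 9 * 0.151 = 3318.678 kJ/kg
HHV = 38542 + 3318.678 = 41860.68 kJ/kg


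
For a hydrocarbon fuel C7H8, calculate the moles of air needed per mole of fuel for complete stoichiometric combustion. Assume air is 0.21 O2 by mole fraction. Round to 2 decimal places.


Balanced combustion: C7H8 + 9 O2 -> 7 CO2 + 4 H2O
O2 needed = C + H/4 = 7 + 8/4 = 9.00 moles
Air moles = O2 / 0.21 = 9.00 / 0.21 = 42.86 moles air


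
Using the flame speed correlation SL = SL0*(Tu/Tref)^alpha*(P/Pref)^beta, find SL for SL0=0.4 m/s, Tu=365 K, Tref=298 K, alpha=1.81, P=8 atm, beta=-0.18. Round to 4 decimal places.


SL = SL0 * (Tu/Tref)^alpha * (P/Pref)^beta
T ratio = 365/298 = 1.22483221
(T ratio)^alpha = 1.22483221^1.81 = 1.443506
(P/Pref)^beta = 8^(-0.18) = 0.687771
SL = 0.4 * 1.443506 * 0.687771 = 0.3971 m/s


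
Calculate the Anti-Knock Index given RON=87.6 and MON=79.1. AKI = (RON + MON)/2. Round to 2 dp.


AKI = (RON + MON) / 2
AKI = (87.6 + 79.1) / 2
AKI = 166.7 / 2 = 83.35


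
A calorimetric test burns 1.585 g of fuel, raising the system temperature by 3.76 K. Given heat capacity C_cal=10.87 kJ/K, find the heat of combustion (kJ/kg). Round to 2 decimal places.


Hc = C_cal * delta_T / m_fuel
Q_released = 10.87 * 3.76 = 40.8712 kJ
m_fuel = 1.585 g = 1.585/1000 kg = 0.001585 kg
Hc = 40.8712 / 0.001585 = 25786.25 kJ/kg


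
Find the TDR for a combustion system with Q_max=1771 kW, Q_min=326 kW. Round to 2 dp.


TDR = Q_max / Q_min
TDR = 1771 / 326 = 5.43


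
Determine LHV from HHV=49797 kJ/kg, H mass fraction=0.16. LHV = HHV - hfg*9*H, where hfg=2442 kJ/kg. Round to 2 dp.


LHV = HHV - hfg * 9 * H
Water correction = 2442 * 9 * 0.16 = 3516.480 kJ/kg
LHV = 49797 - 3516.480 = 46280.52 kJ/kg


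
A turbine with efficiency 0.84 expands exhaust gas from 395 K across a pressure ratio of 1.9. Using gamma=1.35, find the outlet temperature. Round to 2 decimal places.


T_out = T_in * (1 - eta * (1 - PR^(-(gamma-1)/gamma)))
Exponent = -(1.35-1)/1.35 = -0.25925926
PR^exp = 1.9^(-0.25925926) = 0.84670193
Factor = 1 - 0.84*(1 - 0.84670193) = 0.87122962
T_out = 395 * 0.87122962 = 344.14 K


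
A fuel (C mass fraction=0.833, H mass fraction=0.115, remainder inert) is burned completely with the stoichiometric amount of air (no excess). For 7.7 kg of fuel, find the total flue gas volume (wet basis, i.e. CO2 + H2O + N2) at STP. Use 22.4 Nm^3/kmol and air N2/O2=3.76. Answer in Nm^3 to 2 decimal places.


Per kg fuel: CO2 = (C/12 kmol)*22.4 = (0.833/12)*22.4 = 1.55493 Nm^3
Per kg fuel: H2O = (H/2 kmol)*22.4 = (0.115/2)*22.4 = 1.28800 Nm^3
O2 needed per kg fuel = C/12 + H/4 = 0.833/12 + 0.115/4 = 0.09816667 kmol
Per kg fuel: N2 = O2*3.76*22.4 = 0.09816667*3.76*22.4 = 8.26799 Nm^3
Total per kg = 1.55493 + 1.28800 + 8.26799 = 11.11092 Nm^3
Total = 11.11092 * 7.7 = 85.55 Nm^3


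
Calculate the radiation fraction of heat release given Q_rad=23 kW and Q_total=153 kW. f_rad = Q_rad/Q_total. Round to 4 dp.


f_rad = Q_rad / Q_total
f_rad = 23 / 153 = 0.1503


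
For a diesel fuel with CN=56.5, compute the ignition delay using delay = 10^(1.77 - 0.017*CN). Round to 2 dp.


delay = 10^(1.77 - 0.017*CN)
Exponent = 1.77 - 0.017*56.5 = 0.8095
delay = 10^0.8095 = 6.45 ms


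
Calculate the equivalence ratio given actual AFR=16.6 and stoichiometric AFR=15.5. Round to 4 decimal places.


phi = AFR_stoich / AFR_actual
phi = 15.5 / 16.6 = 0.9337


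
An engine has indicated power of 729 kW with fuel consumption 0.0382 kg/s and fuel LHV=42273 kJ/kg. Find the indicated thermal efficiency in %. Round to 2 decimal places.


eta_ith = (IP / (mf * LHV)) * 100
Denominator = 0.0382 * 42273 = 1614.8286 kW
eta_ith = (729 / 1614.8286) * 100 = 45.14%


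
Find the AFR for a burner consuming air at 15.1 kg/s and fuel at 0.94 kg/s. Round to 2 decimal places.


AFR = m_air / m_fuel
AFR = 15.1 / 0.94 = 16.06


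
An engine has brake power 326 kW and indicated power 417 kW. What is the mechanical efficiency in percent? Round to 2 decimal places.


eta_mech = (BP / IP) * 100
Ratio = 326 / 417 = 0.7818
eta_mech = 0.7818 * 100 = 78.18%


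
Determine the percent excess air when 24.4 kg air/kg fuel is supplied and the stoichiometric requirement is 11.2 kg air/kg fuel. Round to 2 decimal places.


Excess air = actual - stoichiometric = 24.4 - 11.2 = 13.20 kg/kg fuel
Excess air % = (excess / stoich) * 100 = (13.20 / 11.2) * 100 = 117.86%


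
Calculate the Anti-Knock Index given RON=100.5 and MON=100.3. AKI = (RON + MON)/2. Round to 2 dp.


AKI = (RON + MON) / 2
AKI = (100.5 + 100.3) / 2
AKI = 200.8 / 2 = 100.40


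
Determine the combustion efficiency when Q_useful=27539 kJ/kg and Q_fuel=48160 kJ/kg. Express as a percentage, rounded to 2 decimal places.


Efficiency = (Q_useful / Q_fuel) * 100
Efficiency = (27539 / 48160) * 100
Efficiency = 0.5718 * 100 = 57.18%


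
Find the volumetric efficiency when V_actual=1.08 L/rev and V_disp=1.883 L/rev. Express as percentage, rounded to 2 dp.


eta_v = (V_actual / V_disp) * 100
Ratio = 1.08 / 1.883 = 0.5736
eta_v = 0.5736 * 100 = 57.36%


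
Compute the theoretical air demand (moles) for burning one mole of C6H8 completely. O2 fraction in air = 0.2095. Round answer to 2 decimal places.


Balanced combustion: C6H8 + 8 O2 -> 6 CO2 + 4 H2O
O2 needed = C + H/4 = 6 + 8/4 = 8.00 moles
Air moles = O2 / 0.2095 = 8.00 / 0.2095 = 38.19 moles air


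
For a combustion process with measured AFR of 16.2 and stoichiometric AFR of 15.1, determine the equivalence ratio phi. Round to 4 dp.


phi = AFR_stoich / AFR_actual
phi = 15.1 / 16.2 = 0.9321


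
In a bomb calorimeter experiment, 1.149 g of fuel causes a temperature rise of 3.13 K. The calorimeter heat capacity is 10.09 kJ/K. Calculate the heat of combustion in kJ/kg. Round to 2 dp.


Hc = C_cal * delta_T / m_fuel
Q_released = 10.09 * 3.13 = 31.5817 kJ
m_fuel = 1.149 g = 1.149/1000 kg = 0.001149 kg
Hc = 31.5817 / 0.001149 = 27486.25 kJ/kg


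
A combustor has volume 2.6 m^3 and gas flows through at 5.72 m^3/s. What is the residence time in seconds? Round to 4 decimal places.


tau = V / Q_flow
tau = 2.6 / 5.72 = 0.4545 s


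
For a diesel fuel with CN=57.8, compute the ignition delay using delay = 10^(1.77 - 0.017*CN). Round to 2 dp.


delay = 10^(1.77 - 0.017*CN)
Exponent = 1.77 - 0.017*57.8 = 0.7874
delay = 10^0.7874 = 6.13 ms


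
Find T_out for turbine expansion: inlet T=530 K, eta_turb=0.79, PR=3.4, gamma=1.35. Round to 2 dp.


T_out = T_in * (1 - eta * (1 - PR^(-(gamma-1)/gamma)))
Exponent = -(1.35-1)/1.35 = -0.25925926
PR^exp = 3.4^(-0.25925926) = 0.72813041
Factor = 1 - 0.79*(1 - 0.72813041) = 0.78522302
T_out = 530 * 0.78522302 = 416.17 K


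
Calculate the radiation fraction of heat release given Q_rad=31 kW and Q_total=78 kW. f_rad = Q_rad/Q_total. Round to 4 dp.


f_rad = Q_rad / Q_total
f_rad = 31 / 78 = 0.3974


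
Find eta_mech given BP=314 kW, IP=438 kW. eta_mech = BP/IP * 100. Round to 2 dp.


eta_mech = (BP / IP) * 100
Ratio = 314 / 438 = 0.7169
eta_mech = 0.7169 * 100 = 71.69%


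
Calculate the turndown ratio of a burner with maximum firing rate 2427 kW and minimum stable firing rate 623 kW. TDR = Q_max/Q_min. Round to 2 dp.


TDR = Q_max / Q_min
TDR = 2427 / 623 = 3.90


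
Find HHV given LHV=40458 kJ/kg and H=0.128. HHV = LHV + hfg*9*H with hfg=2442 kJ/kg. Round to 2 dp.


HHV = LHV + hfg * 9 * H
Water addition = 2442 * 9 * 0.128 = 2813.184 kJ/kg
HHV = 40458 + 2813.184 = 43271.18 kJ/kg


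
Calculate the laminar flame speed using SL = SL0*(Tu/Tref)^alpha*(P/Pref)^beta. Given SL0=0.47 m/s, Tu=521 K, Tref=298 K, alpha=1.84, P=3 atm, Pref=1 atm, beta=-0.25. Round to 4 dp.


SL = SL0 * (Tu/Tref)^alpha * (P/Pref)^beta
T ratio = 521/298 = 1.74832215
(T ratio)^alpha = 1.74832215^1.84 = 2.795268
(P/Pref)^beta = 3^(-0.25) = 0.759836
SL = 0.47 * 2.795268 * 0.759836 = 0.9983 m/s


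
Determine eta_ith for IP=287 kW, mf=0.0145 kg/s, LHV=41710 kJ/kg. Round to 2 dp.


eta_ith = (IP / (mf * LHV)) * 100
Denominator = 0.0145 * 41710 = 604.7950 kW
eta_ith = (287 / 604.7950) * 100 = 47.45%


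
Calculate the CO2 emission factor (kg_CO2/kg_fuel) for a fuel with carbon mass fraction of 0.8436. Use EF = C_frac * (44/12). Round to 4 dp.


EF = C_frac * (M_CO2 / M_C)
EF = 0.8436 * (44/12)
EF = 0.8436 * 3.666667 = 3.0932 kg_CO2/kg_fuel


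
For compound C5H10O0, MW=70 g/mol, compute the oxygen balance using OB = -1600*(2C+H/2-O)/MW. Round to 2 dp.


OB = -1600 * (2C + H/2 - O) / MW
Inner = 2*5 + 10/2 - 0 = 15.00
OB = -1600 * 15.00 / 70 = -342.86%


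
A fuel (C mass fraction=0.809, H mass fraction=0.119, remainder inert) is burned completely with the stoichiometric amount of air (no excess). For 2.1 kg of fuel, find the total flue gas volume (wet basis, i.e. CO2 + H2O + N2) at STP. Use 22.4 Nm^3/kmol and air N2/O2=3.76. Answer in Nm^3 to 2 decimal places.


Per kg fuel: CO2 = (C/12 kmol)*22.4 = (0.809/12)*22.4 = 1.51013 Nm^3
Per kg fuel: H2O = (H/2 kmol)*22.4 = (0.119/2)*22.4 = 1.33280 Nm^3
O2 needed per kg fuel = C/12 + H/4 = 0.809/12 + 0.119/4 = 0.09716667 kmol
Per kg fuel: N2 = O2*3.76*22.4 = 0.09716667*3.76*22.4 = 8.18377 Nm^3
Total per kg = 1.51013 + 1.33280 + 8.18377 = 11.02670 Nm^3
Total = 11.02670 * 2.1 = 23.16 Nm^3


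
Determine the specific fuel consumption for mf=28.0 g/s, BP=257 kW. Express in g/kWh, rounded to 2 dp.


SFC = (mf / BP) * 3600
Rate = 28.0 / 257 = 0.108949 g/(s*kW)
SFC = 0.108949 * 3600 = 392.22 g/kWh


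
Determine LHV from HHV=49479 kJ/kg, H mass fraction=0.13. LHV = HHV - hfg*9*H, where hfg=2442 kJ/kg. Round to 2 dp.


LHV = HHV - hfg * 9 * H
Water correction = 2442 * 9 * 0.13 = 2857.140 kJ/kg
LHV = 49479 - 2857.140 = 46621.86 kJ/kg


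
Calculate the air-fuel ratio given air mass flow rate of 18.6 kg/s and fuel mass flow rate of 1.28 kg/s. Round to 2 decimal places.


AFR = m_air / m_fuel
AFR = 18.6 / 1.28 = 14.53


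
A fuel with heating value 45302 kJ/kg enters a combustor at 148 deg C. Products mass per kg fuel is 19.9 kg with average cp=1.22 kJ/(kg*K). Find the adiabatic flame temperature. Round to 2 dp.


T_ad = T_in + Hc / (m_p * cp)
Denominator = 19.9 * 1.22 = 24.2780
Temperature rise = 45302 / 24.2780 = 1865.97 K
T_ad = 148 + 1865.97 = 2013.97 deg C


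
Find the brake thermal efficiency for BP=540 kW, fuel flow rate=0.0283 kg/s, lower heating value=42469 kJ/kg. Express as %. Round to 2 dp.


eta_BTE = (BP / (mf * LHV)) * 100
Denominator = 0.0283 * 42469 = 1201.8727 kW
eta_BTE = (540 / 1201.8727) * 100 = 44.93%


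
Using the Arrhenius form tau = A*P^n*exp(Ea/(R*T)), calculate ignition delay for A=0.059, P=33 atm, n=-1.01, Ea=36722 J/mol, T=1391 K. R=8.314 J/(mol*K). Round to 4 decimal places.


tau = A * P^n * exp(Ea/(R*T))
P^n = 33^(-1.01) = 0.02926179
Ea/(R*T) = 36722/(8.314*1391) = 3.175332
exp(Ea/(R*T)) = 23.934771
tau = 0.059 * 0.02926179 * 23.934771 = 0.0413 ms


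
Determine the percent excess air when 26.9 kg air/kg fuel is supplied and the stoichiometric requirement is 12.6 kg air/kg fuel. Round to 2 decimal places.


Excess air = actual - stoichiometric = 26.9 - 12.6 = 14.30 kg/kg fuel
Excess air % = (excess / stoich) * 100 = (14.30 / 12.6) * 100 = 113.49%


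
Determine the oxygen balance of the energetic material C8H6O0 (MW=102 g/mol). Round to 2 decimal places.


OB = -1600 * (2C + H/2 - O) / MW
Inner = 2*8 + 6/2 - 0 = 19.00
OB = -1600 * 19.00 / 102 = -298.04%


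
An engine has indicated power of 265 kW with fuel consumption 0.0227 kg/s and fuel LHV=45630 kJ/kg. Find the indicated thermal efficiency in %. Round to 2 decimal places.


eta_ith = (IP / (mf * LHV)) * 100
Denominator = 0.0227 * 45630 = 1035.8010 kW
eta_ith = (265 / 1035.8010) * 100 = 25.58%


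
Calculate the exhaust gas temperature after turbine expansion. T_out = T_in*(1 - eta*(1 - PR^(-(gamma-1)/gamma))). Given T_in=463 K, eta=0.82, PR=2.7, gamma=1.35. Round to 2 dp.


T_out = T_in * (1 - eta * (1 - PR^(-(gamma-1)/gamma)))
Exponent = -(1.35-1)/1.35 = -0.25925926
PR^exp = 2.7^(-0.25925926) = 0.77297411
Factor = 1 - 0.82*(1 - 0.77297411) = 0.81383877
T_out = 463 * 0.81383877 = 376.81 K


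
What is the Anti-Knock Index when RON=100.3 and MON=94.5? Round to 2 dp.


AKI = (RON + MON) / 2
AKI = (100.3 + 94.5) / 2
AKI = 194.8 / 2 = 97.40


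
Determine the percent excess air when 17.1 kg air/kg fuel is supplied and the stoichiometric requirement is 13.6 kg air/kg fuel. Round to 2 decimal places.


Excess air = actual - stoichiometric = 17.1 - 13.6 = 3.50 kg/kg fuel
Excess air % = (excess / stoich) * 100 = (3.50 / 13.6) * 100 = 25.74%


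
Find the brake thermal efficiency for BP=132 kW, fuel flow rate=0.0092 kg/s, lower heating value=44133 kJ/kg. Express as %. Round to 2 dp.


eta_BTE = (BP / (mf * LHV)) * 100
Denominator = 0.0092 * 44133 = 406.0236 kW
eta_BTE = (132 / 406.0236) * 100 = 32.51%


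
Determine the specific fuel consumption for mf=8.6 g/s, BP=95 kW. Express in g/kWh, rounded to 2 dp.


SFC = (mf / BP) * 3600
Rate = 8.6 / 95 = 0.090526 g/(s*kW)
SFC = 0.090526 * 3600 = 325.89 g/kWh


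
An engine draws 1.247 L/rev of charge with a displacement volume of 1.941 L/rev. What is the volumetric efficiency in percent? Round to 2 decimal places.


eta_v = (V_actual / V_disp) * 100
Ratio = 1.247 / 1.941 = 0.6425
eta_v = 0.6425 * 100 = 64.25%


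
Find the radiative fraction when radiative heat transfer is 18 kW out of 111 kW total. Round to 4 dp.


f_rad = Q_rad / Q_total
f_rad = 18 / 111 = 0.1622


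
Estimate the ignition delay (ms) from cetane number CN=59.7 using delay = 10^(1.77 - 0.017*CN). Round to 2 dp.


delay = 10^(1.77 - 0.017*CN)
Exponent = 1.77 - 0.017*59.7 = 0.7551
delay = 10^0.7551 = 5.69 ms


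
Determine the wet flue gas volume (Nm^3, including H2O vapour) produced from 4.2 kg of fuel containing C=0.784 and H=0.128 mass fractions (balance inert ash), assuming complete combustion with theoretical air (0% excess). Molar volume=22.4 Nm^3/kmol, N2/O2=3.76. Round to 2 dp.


Per kg fuel: CO2 = (C/12 kmol)*22.4 = (0.784/12)*22.4 = 1.46347 Nm^3
Per kg fuel: H2O = (H/2 kmol)*22.4 = (0.128/2)*22.4 = 1.43360 Nm^3
O2 needed per kg fuel = C/12 + H/4 = 0.784/12 + 0.128/4 = 0.09733333 kmol
Per kg fuel: N2 = O2*3.76*22.4 = 0.09733333*3.76*22.4 = 8.19780 Nm^3
Total per kg = 1.46347 + 1.43360 + 8.19780 = 11.09487 Nm^3
Total = 11.09487 * 4.2 = 46.60 Nm^3


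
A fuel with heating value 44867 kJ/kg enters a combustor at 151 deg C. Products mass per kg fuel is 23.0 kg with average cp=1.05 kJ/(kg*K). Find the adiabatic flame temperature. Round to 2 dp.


T_ad = T_in + Hc / (m_p * cp)
Denominator = 23.0 * 1.05 = 24.1500
Temperature rise = 44867 / 24.1500 = 1857.85 K
T_ad = 151 + 1857.85 = 2008.85 deg C


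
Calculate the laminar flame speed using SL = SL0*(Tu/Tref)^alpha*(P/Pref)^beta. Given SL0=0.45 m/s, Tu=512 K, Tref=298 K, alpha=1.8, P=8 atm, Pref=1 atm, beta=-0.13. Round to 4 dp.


SL = SL0 * (Tu/Tref)^alpha * (P/Pref)^beta
T ratio = 512/298 = 1.71812081
(T ratio)^alpha = 1.71812081^1.8 = 2.649090
(P/Pref)^beta = 8^(-0.13) = 0.763130
SL = 0.45 * 2.649090 * 0.763130 = 0.9097 m/s


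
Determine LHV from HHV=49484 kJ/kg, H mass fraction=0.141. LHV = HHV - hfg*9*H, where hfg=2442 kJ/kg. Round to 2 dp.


LHV = HHV - hfg * 9 * H
Water correction = 2442 * 9 * 0.141 = 3098.898 kJ/kg
LHV = 49484 - 3098.898 = 46385.10 kJ/kg


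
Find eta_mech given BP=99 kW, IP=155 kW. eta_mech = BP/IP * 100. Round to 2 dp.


eta_mech = (BP / IP) * 100
Ratio = 99 / 155 = 0.6387
eta_mech = 0.6387 * 100 = 63.87%


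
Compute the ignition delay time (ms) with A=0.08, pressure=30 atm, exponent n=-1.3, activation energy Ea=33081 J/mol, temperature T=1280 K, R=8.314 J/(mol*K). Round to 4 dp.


tau = A * P^n * exp(Ea/(R*T))
P^n = 30^(-1.3) = 0.01201551
Ea/(R*T) = 33081/(8.314*1280) = 3.108556
exp(Ea/(R*T)) = 22.388683
tau = 0.08 * 0.01201551 * 22.388683 = 0.0215 ms


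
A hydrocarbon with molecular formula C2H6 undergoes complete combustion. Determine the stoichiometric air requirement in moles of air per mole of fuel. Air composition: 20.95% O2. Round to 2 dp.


Balanced combustion: C2H6 + 3.5 O2 -> 2 CO2 + 3 H2O
O2 needed = C + H/4 = 2 + 6/4 = 3.50 moles
Air moles = O2 / 0.2095 = 3.50 / 0.2095 = 16.71 moles air


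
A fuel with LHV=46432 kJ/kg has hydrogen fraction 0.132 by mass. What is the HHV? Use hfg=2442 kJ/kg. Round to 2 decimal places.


HHV = LHV + hfg * 9 * H
Water addition = 2442 * 9 * 0.132 = 2901.096 kJ/kg
HHV = 46432 + 2901.096 = 49333.10 kJ/kg


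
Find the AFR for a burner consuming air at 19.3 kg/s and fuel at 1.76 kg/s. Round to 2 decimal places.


AFR = m_air / m_fuel
AFR = 19.3 / 1.76 = 10.97


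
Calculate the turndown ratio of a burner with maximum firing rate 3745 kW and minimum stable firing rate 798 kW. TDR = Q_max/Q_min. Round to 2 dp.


TDR = Q_max / Q_min
TDR = 3745 / 798 = 4.69


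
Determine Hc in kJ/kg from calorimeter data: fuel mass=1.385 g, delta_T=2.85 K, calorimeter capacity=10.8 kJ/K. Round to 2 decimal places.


Hc = C_cal * delta_T / m_fuel
Q_released = 10.8 * 2.85 = 30.7800 kJ
m_fuel = 1.385 g = 1.385/1000 kg = 0.001385 kg
Hc = 30.7800 / 0.001385 = 22223.83 kJ/kg


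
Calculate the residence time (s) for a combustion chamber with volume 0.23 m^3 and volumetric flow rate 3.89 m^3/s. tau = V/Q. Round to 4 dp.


tau = V / Q_flow
tau = 0.23 / 3.89 = 0.0591 s


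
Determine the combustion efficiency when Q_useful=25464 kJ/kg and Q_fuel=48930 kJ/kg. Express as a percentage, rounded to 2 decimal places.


Efficiency = (Q_useful / Q_fuel) * 100
Efficiency = (25464 / 48930) * 100
Efficiency = 0.5204 * 100 = 52.04%


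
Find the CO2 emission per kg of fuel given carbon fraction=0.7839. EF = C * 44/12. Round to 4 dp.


EF = C_frac * (M_CO2 / M_C)
EF = 0.7839 * (44/12)
EF = 0.7839 * 3.666667 = 2.8743 kg_CO2/kg_fuel


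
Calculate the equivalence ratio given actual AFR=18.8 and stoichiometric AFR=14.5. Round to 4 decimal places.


phi = AFR_stoich / AFR_actual
phi = 14.5 / 18.8 = 0.7713


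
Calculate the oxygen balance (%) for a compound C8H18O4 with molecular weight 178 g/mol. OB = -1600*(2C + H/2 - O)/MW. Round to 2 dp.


OB = -1600 * (2C + H/2 - O) / MW
Inner = 2*8 + 18/2 - 4 = 21.00
OB = -1600 * 21.00 / 178 = -188.76%


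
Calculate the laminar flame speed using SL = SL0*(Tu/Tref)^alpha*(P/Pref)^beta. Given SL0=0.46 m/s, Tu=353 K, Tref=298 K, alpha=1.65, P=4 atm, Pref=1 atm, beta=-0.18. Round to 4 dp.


SL = SL0 * (Tu/Tref)^alpha * (P/Pref)^beta
T ratio = 353/298 = 1.18456376
(T ratio)^alpha = 1.18456376^1.65 = 1.322426
(P/Pref)^beta = 4^(-0.18) = 0.779165
SL = 0.46 * 1.322426 * 0.779165 = 0.4740 m/s


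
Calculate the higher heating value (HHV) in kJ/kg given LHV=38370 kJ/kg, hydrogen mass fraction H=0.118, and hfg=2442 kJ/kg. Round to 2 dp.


HHV = LHV + hfg * 9 * H
Water addition = 2442 * 9 * 0.118 = 2593.404 kJ/kg
HHV = 38370 + 2593.404 = 40963.40 kJ/kg


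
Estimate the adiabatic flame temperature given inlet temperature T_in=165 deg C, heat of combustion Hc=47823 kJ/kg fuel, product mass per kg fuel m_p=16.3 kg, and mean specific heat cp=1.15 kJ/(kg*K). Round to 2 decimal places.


T_ad = T_in + Hc / (m_p * cp)
Denominator = 16.3 * 1.15 = 18.7450
Temperature rise = 47823 / 18.7450 = 2551.24 K
T_ad = 165 + 2551.24 = 2716.24 deg C


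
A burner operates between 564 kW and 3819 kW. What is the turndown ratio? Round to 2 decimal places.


TDR = Q_max / Q_min
TDR = 3819 / 564 = 6.77


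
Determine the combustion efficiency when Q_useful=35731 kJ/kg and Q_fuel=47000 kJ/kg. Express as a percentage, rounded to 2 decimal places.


Efficiency = (Q_useful / Q_fuel) * 100
Efficiency = (35731 / 47000) * 100
Efficiency = 0.7602 * 100 = 76.02%


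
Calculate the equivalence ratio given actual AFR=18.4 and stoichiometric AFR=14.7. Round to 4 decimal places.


phi = AFR_stoich / AFR_actual
phi = 14.7 / 18.4 = 0.7989


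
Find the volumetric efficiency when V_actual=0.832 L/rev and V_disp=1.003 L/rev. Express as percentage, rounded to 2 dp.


eta_v = (V_actual / V_disp) * 100
Ratio = 0.832 / 1.003 = 0.8295
eta_v = 0.8295 * 100 = 82.95%


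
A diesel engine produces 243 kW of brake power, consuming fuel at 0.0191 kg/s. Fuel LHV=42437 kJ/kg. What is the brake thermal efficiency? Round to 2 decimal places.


eta_BTE = (BP / (mf * LHV)) * 100
Denominator = 0.0191 * 42437 = 810.5467 kW
eta_BTE = (243 / 810.5467) * 100 = 29.98%


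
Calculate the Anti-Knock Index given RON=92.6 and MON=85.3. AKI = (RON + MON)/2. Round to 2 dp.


AKI = (RON + MON) / 2
AKI = (92.6 + 85.3) / 2
AKI = 177.9 / 2 = 88.95


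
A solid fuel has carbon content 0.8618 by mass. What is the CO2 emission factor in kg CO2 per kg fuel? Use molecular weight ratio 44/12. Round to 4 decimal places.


EF = C_frac * (M_CO2 / M_C)
EF = 0.8618 * (44/12)
EF = 0.8618 * 3.666667 = 3.1599 kg_CO2/kg_fuel


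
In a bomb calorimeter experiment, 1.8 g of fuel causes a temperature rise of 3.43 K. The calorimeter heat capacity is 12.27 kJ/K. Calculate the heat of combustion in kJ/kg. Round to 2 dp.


Hc = C_cal * delta_T / m_fuel
Q_released = 12.27 * 3.43 = 42.0861 kJ
m_fuel = 1.8 g = 1.8/1000 kg = 0.001800 kg
Hc = 42.0861 / 0.001800 = 23381.17 kJ/kg


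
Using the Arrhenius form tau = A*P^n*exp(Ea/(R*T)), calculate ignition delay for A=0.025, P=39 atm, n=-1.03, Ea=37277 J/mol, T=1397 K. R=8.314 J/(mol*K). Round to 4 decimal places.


tau = A * P^n * exp(Ea/(R*T))
P^n = 39^(-1.03) = 0.02297225
Ea/(R*T) = 37277/(8.314*1397) = 3.209479
exp(Ea/(R*T)) = 24.766178
tau = 0.025 * 0.02297225 * 24.766178 = 0.0142 ms


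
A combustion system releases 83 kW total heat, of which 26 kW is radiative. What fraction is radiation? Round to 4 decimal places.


f_rad = Q_rad / Q_total
f_rad = 26 / 83 = 0.3133


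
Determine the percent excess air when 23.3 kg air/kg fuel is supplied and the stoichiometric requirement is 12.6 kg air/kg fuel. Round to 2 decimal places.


Excess air = actual - stoichiometric = 23.3 - 12.6 = 10.70 kg/kg fuel
Excess air % = (excess / stoich) * 100 = (10.70 / 12.6) * 100 = 84.92%


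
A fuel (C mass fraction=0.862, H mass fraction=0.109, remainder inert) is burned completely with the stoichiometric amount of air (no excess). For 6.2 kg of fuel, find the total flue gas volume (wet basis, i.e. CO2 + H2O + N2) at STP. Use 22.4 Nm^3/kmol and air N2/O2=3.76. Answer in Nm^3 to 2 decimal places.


Per kg fuel: CO2 = (C/12 kmol)*22.4 = (0.862/12)*22.4 = 1.60907 Nm^3
Per kg fuel: H2O = (H/2 kmol)*22.4 = (0.109/2)*22.4 = 1.22080 Nm^3
O2 needed per kg fuel = C/12 + H/4 = 0.862/12 + 0.109/4 = 0.09908333 kmol
Per kg fuel: N2 = O2*3.76*22.4 = 0.09908333*3.76*22.4 = 8.34519 Nm^3
Total per kg = 1.60907 + 1.22080 + 8.34519 = 11.17506 Nm^3
Total = 11.17506 * 6.2 = 69.29 Nm^3


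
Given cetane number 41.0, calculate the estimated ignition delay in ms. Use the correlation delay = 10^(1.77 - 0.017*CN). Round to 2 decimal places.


delay = 10^(1.77 - 0.017*CN)
Exponent = 1.77 - 0.017*41.0 = 1.0730
delay = 10^1.0730 = 11.83 ms


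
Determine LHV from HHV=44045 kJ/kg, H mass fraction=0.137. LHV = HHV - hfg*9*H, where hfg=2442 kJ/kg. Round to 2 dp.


LHV = HHV - hfg * 9 * H
Water correction = 2442 * 9 * 0.137 = 3010.986 kJ/kg
LHV = 44045 - 3010.986 = 41034.01 kJ/kg


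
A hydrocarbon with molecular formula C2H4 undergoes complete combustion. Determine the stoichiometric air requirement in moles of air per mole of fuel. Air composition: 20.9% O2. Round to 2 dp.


Balanced combustion: C2H4 + 3 O2 -> 2 CO2 + 2 H2O
O2 needed = C + H/4 = 2 + 4/4 = 3.00 moles
Air moles = O2 / 0.209 = 3.00 / 0.209 = 14.35 moles air
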